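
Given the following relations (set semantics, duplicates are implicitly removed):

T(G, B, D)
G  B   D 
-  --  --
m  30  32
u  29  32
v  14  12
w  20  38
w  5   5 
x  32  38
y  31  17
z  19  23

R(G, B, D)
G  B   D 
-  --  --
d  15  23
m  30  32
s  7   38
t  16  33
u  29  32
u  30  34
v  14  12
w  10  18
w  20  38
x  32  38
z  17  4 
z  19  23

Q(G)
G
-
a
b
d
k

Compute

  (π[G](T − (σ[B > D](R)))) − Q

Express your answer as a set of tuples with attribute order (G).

{m, u, w, x, y, z}

Apply σ_{B > D}; surviving tuples: {(v, 14, 12), (z, 17, 4)}
Difference: {(m, 30, 32), (u, 29, 32), (v, 14, 12), (w, 20, 38), (w, 5, 5), (x, 32, 38), (y, 31, 17), (z, 19, 23)} with {(v, 14, 12), (z, 17, 4)} → {(m, 30, 32), (u, 29, 32), (w, 20, 38), (w, 5, 5), (x, 32, 38), (y, 31, 17), (z, 19, 23)}
π[G]: project onto (G) (1 duplicate(s) eliminated) → {m, u, w, x, y, z}
Difference: {m, u, w, x, y, z} with {a, b, d, k} → {m, u, w, x, y, z}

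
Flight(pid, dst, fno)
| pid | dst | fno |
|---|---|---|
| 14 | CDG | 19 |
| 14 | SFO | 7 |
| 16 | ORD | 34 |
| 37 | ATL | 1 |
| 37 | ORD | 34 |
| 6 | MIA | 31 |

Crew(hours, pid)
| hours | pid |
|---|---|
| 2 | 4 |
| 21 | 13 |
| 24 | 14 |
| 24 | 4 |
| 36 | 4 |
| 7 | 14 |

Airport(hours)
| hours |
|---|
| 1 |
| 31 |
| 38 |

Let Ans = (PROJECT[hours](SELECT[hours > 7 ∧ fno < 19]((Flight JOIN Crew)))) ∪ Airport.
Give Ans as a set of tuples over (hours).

{1, 24, 31, 38}

Flight ⋈ Crew (natural join on pid): {(14, CDG, 19, 24), (14, CDG, 19, 7), (14, SFO, 7, 24), (14, SFO, 7, 7)}
Filtering on hours > 7 ∧ fno < 19 leaves {(14, SFO, 7, 24)}.
Projecting to hours: {24}
Union: {24} with {1, 31, 38} → {1, 24, 31, 38}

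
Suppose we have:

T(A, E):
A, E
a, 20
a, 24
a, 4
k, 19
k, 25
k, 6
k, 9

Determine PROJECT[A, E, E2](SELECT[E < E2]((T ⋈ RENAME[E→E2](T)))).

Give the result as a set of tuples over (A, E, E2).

{(a, 20, 24), (a, 4, 20), (a, 4, 24), (k, 19, 25), (k, 6, 19), (k, 6, 25), (k, 6, 9), (k, 9, 19), (k, 9, 25)}

ρ[E→E2]: schema becomes (A, E2); tuples unchanged.
T ⋈ RENAME[E→E2](T) (natural join on A): {(a, 20, 20), (a, 20, 24), (a, 20, 4), (a, 24, 20), (a, 24, 24), (a, 24, 4), (a, 4, 20), (a, 4, 24), (a, 4, 4), (k, 19, 19), (k, 19, 25), (k, 19, 6), (k, 19, 9), (k, 25, 19), (k, 25, 25), (k, 25, 6), (k, 25, 9), (k, 6, 19), (k, 6, 25), (k, 6, 6), (k, 6, 9), (k, 9, 19), (k, 9, 25), (k, 9, 6), (k, 9, 9)}
Filtering on E < E2 leaves {(a, 20, 24), (a, 4, 20), (a, 4, 24), (k, 19, 25), (k, 6, 19), (k, 6, 25), (k, 6, 9), (k, 9, 19), (k, 9, 25)}.
Projecting to A, E, E2: {(a, 20, 24), (a, 4, 20), (a, 4, 24), (k, 19, 25), (k, 6, 19), (k, 6, 25), (k, 6, 9), (k, 9, 19), (k, 9, 25)}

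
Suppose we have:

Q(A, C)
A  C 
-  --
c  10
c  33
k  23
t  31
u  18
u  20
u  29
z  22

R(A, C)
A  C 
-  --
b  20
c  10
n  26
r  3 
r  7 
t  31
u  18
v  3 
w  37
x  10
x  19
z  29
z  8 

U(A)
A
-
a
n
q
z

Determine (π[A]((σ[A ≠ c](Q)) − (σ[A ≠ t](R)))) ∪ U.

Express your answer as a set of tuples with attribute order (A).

{a, k, n, q, t, u, z}

Selection A ≠ c: {(k, 23), (t, 31), (u, 18), (u, 20), (u, 29), (z, 22)}
Selection A ≠ t: {(b, 20), (c, 10), (n, 26), (r, 3), (r, 7), (u, 18), (v, 3), (w, 37), (x, 10), (x, 19), (z, 29), (z, 8)}
Set difference of the two operands is {(k, 23), (t, 31), (u, 20), (u, 29), (z, 22)}.
π[A]: project onto (A) (1 duplicate(s) eliminated) → {k, t, u, z}
Set union of the two operands is {a, k, n, q, t, u, z}.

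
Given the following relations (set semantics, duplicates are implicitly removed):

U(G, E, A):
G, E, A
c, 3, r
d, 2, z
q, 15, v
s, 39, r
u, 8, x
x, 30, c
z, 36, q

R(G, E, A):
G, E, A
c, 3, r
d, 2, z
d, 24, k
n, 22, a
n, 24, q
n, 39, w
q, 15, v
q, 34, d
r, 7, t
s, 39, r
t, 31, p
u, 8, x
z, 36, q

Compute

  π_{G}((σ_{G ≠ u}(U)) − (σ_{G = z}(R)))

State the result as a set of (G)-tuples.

{c, d, q, s, x}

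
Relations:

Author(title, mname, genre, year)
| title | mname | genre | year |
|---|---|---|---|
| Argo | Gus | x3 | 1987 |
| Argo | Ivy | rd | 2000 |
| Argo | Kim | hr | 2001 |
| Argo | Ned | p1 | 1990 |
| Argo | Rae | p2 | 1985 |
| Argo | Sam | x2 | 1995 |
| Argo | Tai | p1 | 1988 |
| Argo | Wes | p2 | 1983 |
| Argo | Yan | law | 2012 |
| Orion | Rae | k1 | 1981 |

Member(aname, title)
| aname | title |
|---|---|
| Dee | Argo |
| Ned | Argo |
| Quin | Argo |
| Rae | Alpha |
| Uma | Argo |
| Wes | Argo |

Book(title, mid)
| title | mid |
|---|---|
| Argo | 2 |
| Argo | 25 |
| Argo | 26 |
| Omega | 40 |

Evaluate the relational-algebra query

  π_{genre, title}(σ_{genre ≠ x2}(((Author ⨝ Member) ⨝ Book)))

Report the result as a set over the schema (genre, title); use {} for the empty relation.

{(hr, Argo), (law, Argo), (p1, Argo), (p2, Argo), (rd, Argo), (x3, Argo)}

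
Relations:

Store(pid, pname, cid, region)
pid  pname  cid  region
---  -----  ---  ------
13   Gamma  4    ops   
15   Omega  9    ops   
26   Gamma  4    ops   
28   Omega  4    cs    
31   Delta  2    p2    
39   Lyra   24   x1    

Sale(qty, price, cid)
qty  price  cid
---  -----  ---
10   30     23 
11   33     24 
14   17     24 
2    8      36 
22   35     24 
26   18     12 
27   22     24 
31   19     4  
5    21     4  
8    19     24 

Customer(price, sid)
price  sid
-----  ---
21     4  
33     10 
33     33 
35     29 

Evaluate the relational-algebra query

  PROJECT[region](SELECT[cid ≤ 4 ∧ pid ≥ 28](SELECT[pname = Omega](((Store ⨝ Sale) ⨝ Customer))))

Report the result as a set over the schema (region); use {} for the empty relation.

{cs}

Natural join on cid: {(13, Gamma, 4, ops, 31, 19), (13, Gamma, 4, ops, 5, 21), (26, Gamma, 4, ops, 31, 19), (26, Gamma, 4, ops, 5, 21), (28, Omega, 4, cs, 31, 19), (28, Omega, 4, cs, 5, 21), (39, Lyra, 24, x1, 11, 33), (39, Lyra, 24, x1, 14, 17), (39, Lyra, 24, x1, 22, 35), (39, Lyra, 24, x1, 27, 22), (39, Lyra, 24, x1, 8, 19)}
Natural join on price: {(13, Gamma, 4, ops, 5, 21, 4), (26, Gamma, 4, ops, 5, 21, 4), (28, Omega, 4, cs, 5, 21, 4), (39, Lyra, 24, x1, 11, 33, 10), (39, Lyra, 24, x1, 11, 33, 33), (39, Lyra, 24, x1, 22, 35, 29)}
Filtering on pname = Omega leaves {(28, Omega, 4, cs, 5, 21, 4)}.
Filtering on cid ≤ 4 ∧ pid ≥ 28 leaves {(28, Omega, 4, cs, 5, 21, 4)}.
π[region]: project onto (region) → {cs}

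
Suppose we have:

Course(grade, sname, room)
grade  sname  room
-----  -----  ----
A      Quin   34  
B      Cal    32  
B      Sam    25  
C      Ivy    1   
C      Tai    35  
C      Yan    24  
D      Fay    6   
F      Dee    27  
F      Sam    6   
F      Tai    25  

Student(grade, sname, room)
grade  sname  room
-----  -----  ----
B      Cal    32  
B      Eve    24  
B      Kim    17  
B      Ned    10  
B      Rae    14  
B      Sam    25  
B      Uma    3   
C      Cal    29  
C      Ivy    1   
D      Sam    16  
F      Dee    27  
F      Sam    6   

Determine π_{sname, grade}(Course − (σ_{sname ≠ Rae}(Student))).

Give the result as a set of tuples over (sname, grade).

Apply σ_{sname ≠ Rae}; surviving tuples: {(B, Cal, 32), (B, Eve, 24), (B, Kim, 17), (B, Ned, 10), (B, Sam, 25), (B, Uma, 3), (C, Cal, 29), (C, Ivy, 1), (D, Sam, 16), (F, Dee, 27), (F, Sam, 6)}
Difference: {(A, Quin, 34), (B, Cal, 32), (B, Sam, 25), (C, Ivy, 1), (C, Tai, 35), (C, Yan, 24), (D, Fay, 6), (F, Dee, 27), (F, Sam, 6), (F, Tai, 25)} with {(B, Cal, 32), (B, Eve, 24), (B, Kim, 17), (B, Ned, 10), (B, Sam, 25), (B, Uma, 3), (C, Cal, 29), (C, Ivy, 1), (D, Sam, 16), (F, Dee, 27), (F, Sam, 6)} → {(A, Quin, 34), (C, Tai, 35), (C, Yan, 24), (D, Fay, 6), (F, Tai, 25)}
Projecting to sname, grade: {(Fay, D), (Quin, A), (Tai, C), (Tai, F), (Yan, C)}

{(Fay, D), (Quin, A), (Tai, C), (Tai, F), (Yan, C)}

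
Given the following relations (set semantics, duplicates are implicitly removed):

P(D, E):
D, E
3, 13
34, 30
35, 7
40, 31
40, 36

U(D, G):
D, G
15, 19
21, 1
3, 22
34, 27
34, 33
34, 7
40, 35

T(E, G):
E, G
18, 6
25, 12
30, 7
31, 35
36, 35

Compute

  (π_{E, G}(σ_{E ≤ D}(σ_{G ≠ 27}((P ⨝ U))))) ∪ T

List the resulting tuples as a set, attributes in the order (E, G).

P ⋈ U (natural join on D): {(3, 13, 22), (34, 30, 27), (34, 30, 33), (34, 30, 7), (40, 31, 35), (40, 36, 35)}
Filtering on G ≠ 27 leaves {(3, 13, 22), (34, 30, 33), (34, 30, 7), (40, 31, 35), (40, 36, 35)}.
Filtering on E ≤ D leaves {(34, 30, 33), (34, 30, 7), (40, 31, 35), (40, 36, 35)}.
π[E, G]: project onto (E, G) → {(30, 33), (30, 7), (31, 35), (36, 35)}
Set union of the two operands is {(18, 6), (25, 12), (30, 33), (30, 7), (31, 35), (36, 35)}.

{(18, 6), (25, 12), (30, 33), (30, 7), (31, 35), (36, 35)}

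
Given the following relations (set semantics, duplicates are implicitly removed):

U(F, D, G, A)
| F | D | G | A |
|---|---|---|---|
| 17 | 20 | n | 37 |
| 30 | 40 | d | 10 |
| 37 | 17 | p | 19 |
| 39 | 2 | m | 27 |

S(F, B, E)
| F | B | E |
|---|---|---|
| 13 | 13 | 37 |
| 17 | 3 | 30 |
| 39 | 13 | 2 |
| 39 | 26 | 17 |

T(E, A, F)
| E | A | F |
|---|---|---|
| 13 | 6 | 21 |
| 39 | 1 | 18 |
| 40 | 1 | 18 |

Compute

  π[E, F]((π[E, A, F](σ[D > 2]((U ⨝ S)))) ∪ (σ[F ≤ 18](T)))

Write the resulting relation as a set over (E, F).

U ⋈ S (natural join on F): {(17, 20, n, 37, 3, 30), (39, 2, m, 27, 13, 2), (39, 2, m, 27, 26, 17)}
Selection D > 2: {(17, 20, n, 37, 3, 30)}
π[E, A, F]: project onto (E, A, F) → {(30, 37, 17)}
Selection F ≤ 18: {(39, 1, 18), (40, 1, 18)}
Taking the union: {(30, 37, 17), (39, 1, 18), (40, 1, 18)}
π[E, F]: project onto (E, F) → {(30, 17), (39, 18), (40, 18)}

{(30, 17), (39, 18), (40, 18)}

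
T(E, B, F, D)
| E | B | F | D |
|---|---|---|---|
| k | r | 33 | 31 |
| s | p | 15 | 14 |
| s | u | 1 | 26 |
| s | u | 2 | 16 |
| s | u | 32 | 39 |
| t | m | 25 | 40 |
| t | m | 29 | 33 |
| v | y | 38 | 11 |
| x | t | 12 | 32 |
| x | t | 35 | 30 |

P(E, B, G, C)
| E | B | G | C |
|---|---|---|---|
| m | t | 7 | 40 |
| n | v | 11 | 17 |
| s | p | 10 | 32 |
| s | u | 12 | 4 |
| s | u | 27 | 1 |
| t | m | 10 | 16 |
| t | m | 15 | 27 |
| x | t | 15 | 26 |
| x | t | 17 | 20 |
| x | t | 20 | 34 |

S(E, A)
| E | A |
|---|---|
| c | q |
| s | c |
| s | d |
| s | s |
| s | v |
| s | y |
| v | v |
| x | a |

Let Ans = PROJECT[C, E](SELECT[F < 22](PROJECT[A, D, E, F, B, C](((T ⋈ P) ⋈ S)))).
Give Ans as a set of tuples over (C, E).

{(1, s), (20, x), (26, x), (32, s), (34, x), (4, s)}

Joining T and P on E, B yields {(s, p, 15, 14, 10, 32), (s, u, 1, 26, 12, 4), (s, u, 1, 26, 27, 1), (s, u, 2, 16, 12, 4), (s, u, 2, 16, 27, 1), (s, u, 32, 39, 12, 4), (s, u, 32, 39, 27, 1), (t, m, 25, 40, 10, 16), (t, m, 25, 40, 15, 27), (t, m, 29, 33, 10, 16), (t, m, 29, 33, 15, 27), (x, t, 12, 32, 15, 26), (x, t, 12, 32, 17, 20), (x, t, 12, 32, 20, 34), (x, t, 35, 30, 15, 26), (x, t, 35, 30, 17, 20), (x, t, 35, 30, 20, 34)}.
Joining (T ⋈ P) and S on E yields {(s, p, 15, 14, 10, 32, c), (s, p, 15, 14, 10, 32, d), (s, p, 15, 14, 10, 32, s), (s, p, 15, 14, 10, 32, v), (s, p, 15, 14, 10, 32, y), (s, u, 1, 26, 12, 4, c), (s, u, 1, 26, 12, 4, d), (s, u, 1, 26, 12, 4, s), (s, u, 1, 26, 12, 4, v), (s, u, 1, 26, 12, 4, y), (s, u, 1, 26, 27, 1, c), (s, u, 1, 26, 27, 1, d), (s, u, 1, 26, 27, 1, s), (s, u, 1, 26, 27, 1, v), (s, u, 1, 26, 27, 1, y), (s, u, 2, 16, 12, 4, c), (s, u, 2, 16, 12, 4, d), (s, u, 2, 16, 12, 4, s), (s, u, 2, 16, 12, 4, v), (s, u, 2, 16, 12, 4, y), (s, u, 2, 16, 27, 1, c), (s, u, 2, 16, 27, 1, d), (s, u, 2, 16, 27, 1, s), (s, u, 2, 16, 27, 1, v), (s, u, 2, 16, 27, 1, y), (s, u, 32, 39, 12, 4, c), (s, u, 32, 39, 12, 4, d), (s, u, 32, 39, 12, 4, s), (s, u, 32, 39, 12, 4, v), (s, u, 32, 39, 12, 4, y), (s, u, 32, 39, 27, 1, c), (s, u, 32, 39, 27, 1, d), (s, u, 32, 39, 27, 1, s), (s, u, 32, 39, 27, 1, v), (s, u, 32, 39, 27, 1, y), (x, t, 12, 32, 15, 26, a), (x, t, 12, 32, 17, 20, a), (x, t, 12, 32, 20, 34, a), (x, t, 35, 30, 15, 26, a), (x, t, 35, 30, 17, 20, a), (x, t, 35, 30, 20, 34, a)}.
Keep only column(s) A, D, E, F, B, C: {(a, 30, x, 35, t, 20), (a, 30, x, 35, t, 26), (a, 30, x, 35, t, 34), (a, 32, x, 12, t, 20), (a, 32, x, 12, t, 26), (a, 32, x, 12, t, 34), (c, 14, s, 15, p, 32), (c, 16, s, 2, u, 1), (c, 16, s, 2, u, 4), (c, 26, s, 1, u, 1), (c, 26, s, 1, u, 4), (c, 39, s, 32, u, 1), (c, 39, s, 32, u, 4), (d, 14, s, 15, p, 32), (d, 16, s, 2, u, 1), (d, 16, s, 2, u, 4), (d, 26, s, 1, u, 1), (d, 26, s, 1, u, 4), (d, 39, s, 32, u, 1), (d, 39, s, 32, u, 4), (s, 14, s, 15, p, 32), (s, 16, s, 2, u, 1), (s, 16, s, 2, u, 4), (s, 26, s, 1, u, 1), (s, 26, s, 1, u, 4), (s, 39, s, 32, u, 1), (s, 39, s, 32, u, 4), (v, 14, s, 15, p, 32), (v, 16, s, 2, u, 1), (v, 16, s, 2, u, 4), (v, 26, s, 1, u, 1), (v, 26, s, 1, u, 4), (v, 39, s, 32, u, 1), (v, 39, s, 32, u, 4), (y, 14, s, 15, p, 32), (y, 16, s, 2, u, 1), (y, 16, s, 2, u, 4), (y, 26, s, 1, u, 1), (y, 26, s, 1, u, 4), (y, 39, s, 32, u, 1), (y, 39, s, 32, u, 4)}
Apply σ_{F < 22}; surviving tuples: {(a, 32, x, 12, t, 20), (a, 32, x, 12, t, 26), (a, 32, x, 12, t, 34), (c, 14, s, 15, p, 32), (c, 16, s, 2, u, 1), (c, 16, s, 2, u, 4), (c, 26, s, 1, u, 1), (c, 26, s, 1, u, 4), (d, 14, s, 15, p, 32), (d, 16, s, 2, u, 1), (d, 16, s, 2, u, 4), (d, 26, s, 1, u, 1), (d, 26, s, 1, u, 4), (s, 14, s, 15, p, 32), (s, 16, s, 2, u, 1), (s, 16, s, 2, u, 4), (s, 26, s, 1, u, 1), (s, 26, s, 1, u, 4), (v, 14, s, 15, p, 32), (v, 16, s, 2, u, 1), (v, 16, s, 2, u, 4), (v, 26, s, 1, u, 1), (v, 26, s, 1, u, 4), (y, 14, s, 15, p, 32), (y, 16, s, 2, u, 1), (y, 16, s, 2, u, 4), (y, 26, s, 1, u, 1), (y, 26, s, 1, u, 4)}
Keep only column(s) C, E (22 duplicate(s) eliminated): {(1, s), (20, x), (26, x), (32, s), (34, x), (4, s)}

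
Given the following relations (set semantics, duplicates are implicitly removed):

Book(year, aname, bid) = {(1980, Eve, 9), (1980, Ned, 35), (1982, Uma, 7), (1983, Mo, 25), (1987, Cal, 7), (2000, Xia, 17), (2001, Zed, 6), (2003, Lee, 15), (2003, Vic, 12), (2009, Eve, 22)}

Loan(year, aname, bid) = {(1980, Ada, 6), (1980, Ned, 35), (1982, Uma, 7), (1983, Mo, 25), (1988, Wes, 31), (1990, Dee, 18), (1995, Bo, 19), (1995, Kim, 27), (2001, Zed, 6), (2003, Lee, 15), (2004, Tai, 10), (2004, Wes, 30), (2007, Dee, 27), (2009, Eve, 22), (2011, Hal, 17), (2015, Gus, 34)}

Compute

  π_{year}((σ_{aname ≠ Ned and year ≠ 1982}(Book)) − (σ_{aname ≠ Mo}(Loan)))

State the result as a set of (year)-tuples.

Apply σ_{aname ≠ Ned and year ≠ 1982}; surviving tuples: {(1980, Eve, 9), (1983, Mo, 25), (1987, Cal, 7), (2000, Xia, 17), (2001, Zed, 6), (2003, Lee, 15), (2003, Vic, 12), (2009, Eve, 22)}
Apply σ_{aname ≠ Mo}; surviving tuples: {(1980, Ada, 6), (1980, Ned, 35), (1982, Uma, 7), (1988, Wes, 31), (1990, Dee, 18), (1995, Bo, 19), (1995, Kim, 27), (2001, Zed, 6), (2003, Lee, 15), (2004, Tai, 10), (2004, Wes, 30), (2007, Dee, 27), (2009, Eve, 22), (2011, Hal, 17), (2015, Gus, 34)}
Difference: {(1980, Eve, 9), (1983, Mo, 25), (1987, Cal, 7), (2000, Xia, 17), (2001, Zed, 6), (2003, Lee, 15), (2003, Vic, 12), (2009, Eve, 22)} with {(1980, Ada, 6), (1980, Ned, 35), (1982, Uma, 7), (1988, Wes, 31), (1990, Dee, 18), (1995, Bo, 19), (1995, Kim, 27), (2001, Zed, 6), (2003, Lee, 15), (2004, Tai, 10), (2004, Wes, 30), (2007, Dee, 27), (2009, Eve, 22), (2011, Hal, 17), (2015, Gus, 34)} → {(1980, Eve, 9), (1983, Mo, 25), (1987, Cal, 7), (2000, Xia, 17), (2003, Vic, 12)}
Projecting to year: {1980, 1983, 1987, 2000, 2003}

{1980, 1983, 1987, 2000, 2003}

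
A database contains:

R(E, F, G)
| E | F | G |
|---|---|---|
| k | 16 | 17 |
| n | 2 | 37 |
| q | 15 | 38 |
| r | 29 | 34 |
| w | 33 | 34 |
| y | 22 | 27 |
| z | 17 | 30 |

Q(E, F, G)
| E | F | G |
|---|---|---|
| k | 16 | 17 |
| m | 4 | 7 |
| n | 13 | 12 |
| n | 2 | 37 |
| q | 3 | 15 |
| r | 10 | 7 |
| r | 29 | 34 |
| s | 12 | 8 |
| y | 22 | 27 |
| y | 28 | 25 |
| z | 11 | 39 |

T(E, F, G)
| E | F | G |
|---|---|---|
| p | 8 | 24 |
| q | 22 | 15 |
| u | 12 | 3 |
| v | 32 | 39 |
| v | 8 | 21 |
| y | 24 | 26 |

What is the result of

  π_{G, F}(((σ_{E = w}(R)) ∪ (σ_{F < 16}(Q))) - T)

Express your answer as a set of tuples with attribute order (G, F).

{(12, 13), (15, 3), (34, 33), (37, 2), (39, 11), (7, 10), (7, 4), (8, 12)}

Apply σ_{E = w}; surviving tuples: {(w, 33, 34)}
Apply σ_{F < 16}; surviving tuples: {(m, 4, 7), (n, 13, 12), (n, 2, 37), (q, 3, 15), (r, 10, 7), (s, 12, 8), (z, 11, 39)}
Set union of the two operands is {(m, 4, 7), (n, 13, 12), (n, 2, 37), (q, 3, 15), (r, 10, 7), (s, 12, 8), (w, 33, 34), (z, 11, 39)}.
Set difference of the two operands is {(m, 4, 7), (n, 13, 12), (n, 2, 37), (q, 3, 15), (r, 10, 7), (s, 12, 8), (w, 33, 34), (z, 11, 39)}.
Keep only column(s) G, F: {(12, 13), (15, 3), (34, 33), (37, 2), (39, 11), (7, 10), (7, 4), (8, 12)}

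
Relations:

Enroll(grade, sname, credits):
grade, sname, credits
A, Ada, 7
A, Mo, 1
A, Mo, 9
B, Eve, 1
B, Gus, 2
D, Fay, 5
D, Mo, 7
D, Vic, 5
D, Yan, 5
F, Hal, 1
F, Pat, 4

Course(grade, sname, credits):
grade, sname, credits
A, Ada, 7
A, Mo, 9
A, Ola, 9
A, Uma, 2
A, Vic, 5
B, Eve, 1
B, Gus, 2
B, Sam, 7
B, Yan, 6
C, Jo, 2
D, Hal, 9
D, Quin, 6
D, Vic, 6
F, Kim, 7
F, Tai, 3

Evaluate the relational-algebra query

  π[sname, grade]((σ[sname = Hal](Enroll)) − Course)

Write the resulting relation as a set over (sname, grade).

Filtering on sname = Hal leaves {(F, Hal, 1)}.
Taking the difference: {(F, Hal, 1)}
Keep only column(s) sname, grade: {(Hal, F)}

{(Hal, F)}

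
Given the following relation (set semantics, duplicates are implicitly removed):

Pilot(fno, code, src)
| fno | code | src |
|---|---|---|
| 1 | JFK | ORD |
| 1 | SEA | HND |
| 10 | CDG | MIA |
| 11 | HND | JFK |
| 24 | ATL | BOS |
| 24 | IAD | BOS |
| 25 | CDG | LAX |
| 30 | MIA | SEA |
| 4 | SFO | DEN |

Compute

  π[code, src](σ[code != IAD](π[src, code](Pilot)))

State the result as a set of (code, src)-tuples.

Keep only column(s) src, code: {(BOS, ATL), (BOS, IAD), (DEN, SFO), (HND, SEA), (JFK, HND), (LAX, CDG), (MIA, CDG), (ORD, JFK), (SEA, MIA)}
Apply σ_{code != IAD}; surviving tuples: {(BOS, ATL), (DEN, SFO), (HND, SEA), (JFK, HND), (LAX, CDG), (MIA, CDG), (ORD, JFK), (SEA, MIA)}
Keep only column(s) code, src: {(ATL, BOS), (CDG, LAX), (CDG, MIA), (HND, JFK), (JFK, ORD), (MIA, SEA), (SEA, HND), (SFO, DEN)}

{(ATL, BOS), (CDG, LAX), (CDG, MIA), (HND, JFK), (JFK, ORD), (MIA, SEA), (SEA, HND), (SFO, DEN)}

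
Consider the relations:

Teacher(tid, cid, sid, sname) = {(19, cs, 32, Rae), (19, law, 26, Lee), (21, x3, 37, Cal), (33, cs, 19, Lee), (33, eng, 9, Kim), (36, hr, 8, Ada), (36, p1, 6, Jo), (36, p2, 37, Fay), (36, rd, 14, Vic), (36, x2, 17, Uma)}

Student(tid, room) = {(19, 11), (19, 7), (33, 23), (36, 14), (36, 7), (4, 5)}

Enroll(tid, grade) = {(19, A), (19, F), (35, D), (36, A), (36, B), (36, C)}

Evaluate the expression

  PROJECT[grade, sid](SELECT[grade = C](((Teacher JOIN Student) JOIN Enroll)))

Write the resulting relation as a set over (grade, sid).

Joining Teacher and Student on tid yields {(19, cs, 32, Rae, 11), (19, cs, 32, Rae, 7), (19, law, 26, Lee, 11), (19, law, 26, Lee, 7), (33, cs, 19, Lee, 23), (33, eng, 9, Kim, 23), (36, hr, 8, Ada, 14), (36, hr, 8, Ada, 7), (36, p1, 6, Jo, 14), (36, p1, 6, Jo, 7), (36, p2, 37, Fay, 14), (36, p2, 37, Fay, 7), (36, rd, 14, Vic, 14), (36, rd, 14, Vic, 7), (36, x2, 17, Uma, 14), (36, x2, 17, Uma, 7)}.
Joining (Teacher JOIN Student) and Enroll on tid yields {(19, cs, 32, Rae, 11, A), (19, cs, 32, Rae, 11, F), (19, cs, 32, Rae, 7, A), (19, cs, 32, Rae, 7, F), (19, law, 26, Lee, 11, A), (19, law, 26, Lee, 11, F), (19, law, 26, Lee, 7, A), (19, law, 26, Lee, 7, F), (36, hr, 8, Ada, 14, A), (36, hr, 8, Ada, 14, B), (36, hr, 8, Ada, 14, C), (36, hr, 8, Ada, 7, A), (36, hr, 8, Ada, 7, B), (36, hr, 8, Ada, 7, C), (36, p1, 6, Jo, 14, A), (36, p1, 6, Jo, 14, B), (36, p1, 6, Jo, 14, C), (36, p1, 6, Jo, 7, A), (36, p1, 6, Jo, 7, B), (36, p1, 6, Jo, 7, C), (36, p2, 37, Fay, 14, A), (36, p2, 37, Fay, 14, B), (36, p2, 37, Fay, 14, C), (36, p2, 37, Fay, 7, A), (36, p2, 37, Fay, 7, B), (36, p2, 37, Fay, 7, C), (36, rd, 14, Vic, 14, A), (36, rd, 14, Vic, 14, B), (36, rd, 14, Vic, 14, C), (36, rd, 14, Vic, 7, A), (36, rd, 14, Vic, 7, B), (36, rd, 14, Vic, 7, C), (36, x2, 17, Uma, 14, A), (36, x2, 17, Uma, 14, B), (36, x2, 17, Uma, 14, C), (36, x2, 17, Uma, 7, A), (36, x2, 17, Uma, 7, B), (36, x2, 17, Uma, 7, C)}.
Filtering on grade = C leaves {(36, hr, 8, Ada, 14, C), (36, hr, 8, Ada, 7, C), (36, p1, 6, Jo, 14, C), (36, p1, 6, Jo, 7, C), (36, p2, 37, Fay, 14, C), (36, p2, 37, Fay, 7, C), (36, rd, 14, Vic, 14, C), (36, rd, 14, Vic, 7, C), (36, x2, 17, Uma, 14, C), (36, x2, 17, Uma, 7, C)}.
Keep only column(s) grade, sid (5 duplicate(s) eliminated): {(C, 14), (C, 17), (C, 37), (C, 6), (C, 8)}

{(C, 14), (C, 17), (C, 37), (C, 6), (C, 8)}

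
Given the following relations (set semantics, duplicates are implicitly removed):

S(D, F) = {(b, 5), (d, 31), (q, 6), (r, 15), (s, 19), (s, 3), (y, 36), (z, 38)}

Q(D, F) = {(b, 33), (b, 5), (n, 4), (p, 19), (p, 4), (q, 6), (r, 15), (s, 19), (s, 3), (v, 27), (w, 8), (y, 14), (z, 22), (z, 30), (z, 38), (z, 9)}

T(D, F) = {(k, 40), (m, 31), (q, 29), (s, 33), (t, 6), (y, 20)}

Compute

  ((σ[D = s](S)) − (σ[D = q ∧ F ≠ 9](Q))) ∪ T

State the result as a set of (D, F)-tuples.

Filtering on D = s leaves {(s, 19), (s, 3)}.
Filtering on D = q ∧ F ≠ 9 leaves {(q, 6)}.
Difference: {(s, 19), (s, 3)} with {(q, 6)} → {(s, 19), (s, 3)}
Union: {(s, 19), (s, 3)} with {(k, 40), (m, 31), (q, 29), (s, 33), (t, 6), (y, 20)} → {(k, 40), (m, 31), (q, 29), (s, 19), (s, 3), (s, 33), (t, 6), (y, 20)}

{(k, 40), (m, 31), (q, 29), (s, 19), (s, 3), (s, 33), (t, 6), (y, 20)}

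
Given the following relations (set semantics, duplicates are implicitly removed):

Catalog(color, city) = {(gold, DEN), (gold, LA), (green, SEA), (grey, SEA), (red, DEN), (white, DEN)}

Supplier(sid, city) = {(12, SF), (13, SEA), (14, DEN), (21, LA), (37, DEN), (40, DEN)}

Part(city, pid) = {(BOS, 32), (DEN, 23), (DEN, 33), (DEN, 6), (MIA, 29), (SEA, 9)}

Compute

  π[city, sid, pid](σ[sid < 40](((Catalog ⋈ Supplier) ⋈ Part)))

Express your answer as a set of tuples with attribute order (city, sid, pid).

{(DEN, 14, 23), (DEN, 14, 33), (DEN, 14, 6), (DEN, 37, 23), (DEN, 37, 33), (DEN, 37, 6), (SEA, 13, 9)}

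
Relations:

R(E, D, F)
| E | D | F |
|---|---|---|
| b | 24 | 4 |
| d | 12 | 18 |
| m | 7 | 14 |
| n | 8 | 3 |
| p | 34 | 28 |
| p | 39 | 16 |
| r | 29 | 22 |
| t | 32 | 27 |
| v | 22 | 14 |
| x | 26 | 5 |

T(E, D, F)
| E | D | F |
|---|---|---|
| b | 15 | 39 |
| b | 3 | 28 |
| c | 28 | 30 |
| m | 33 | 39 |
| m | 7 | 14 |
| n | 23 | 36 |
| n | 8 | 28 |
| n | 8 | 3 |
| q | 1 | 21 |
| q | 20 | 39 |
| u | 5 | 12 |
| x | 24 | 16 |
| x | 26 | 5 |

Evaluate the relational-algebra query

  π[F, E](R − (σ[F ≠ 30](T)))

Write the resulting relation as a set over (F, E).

Filtering on F ≠ 30 leaves {(b, 15, 39), (b, 3, 28), (m, 33, 39), (m, 7, 14), (n, 23, 36), (n, 8, 28), (n, 8, 3), (q, 1, 21), (q, 20, 39), (u, 5, 12), (x, 24, 16), (x, 26, 5)}.
Set difference of the two operands is {(b, 24, 4), (d, 12, 18), (p, 34, 28), (p, 39, 16), (r, 29, 22), (t, 32, 27), (v, 22, 14)}.
π_{F, E} gives {(14, v), (16, p), (18, d), (22, r), (27, t), (28, p), (4, b)}.

{(14, v), (16, p), (18, d), (22, r), (27, t), (28, p), (4, b)}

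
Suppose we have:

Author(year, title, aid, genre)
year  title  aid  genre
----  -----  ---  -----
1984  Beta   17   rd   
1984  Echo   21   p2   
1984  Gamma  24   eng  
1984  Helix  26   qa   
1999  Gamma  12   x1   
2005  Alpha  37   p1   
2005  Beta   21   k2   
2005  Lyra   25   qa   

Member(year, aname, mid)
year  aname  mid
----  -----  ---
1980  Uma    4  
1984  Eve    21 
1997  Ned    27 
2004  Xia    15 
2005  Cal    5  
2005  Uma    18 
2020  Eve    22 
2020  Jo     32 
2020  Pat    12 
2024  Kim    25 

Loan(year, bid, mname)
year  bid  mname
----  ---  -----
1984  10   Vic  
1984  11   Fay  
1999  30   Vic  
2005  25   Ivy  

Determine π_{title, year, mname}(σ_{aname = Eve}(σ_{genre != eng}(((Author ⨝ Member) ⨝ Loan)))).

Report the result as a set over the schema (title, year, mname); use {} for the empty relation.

Author ⋈ Member (natural join on year): {(1984, Beta, 17, rd, Eve, 21), (1984, Echo, 21, p2, Eve, 21), (1984, Gamma, 24, eng, Eve, 21), (1984, Helix, 26, qa, Eve, 21), (2005, Alpha, 37, p1, Cal, 5), (2005, Alpha, 37, p1, Uma, 18), (2005, Beta, 21, k2, Cal, 5), (2005, Beta, 21, k2, Uma, 18), (2005, Lyra, 25, qa, Cal, 5), (2005, Lyra, 25, qa, Uma, 18)}
(Author ⨝ Member) ⋈ Loan (natural join on year): {(1984, Beta, 17, rd, Eve, 21, 10, Vic), (1984, Beta, 17, rd, Eve, 21, 11, Fay), (1984, Echo, 21, p2, Eve, 21, 10, Vic), (1984, Echo, 21, p2, Eve, 21, 11, Fay), (1984, Gamma, 24, eng, Eve, 21, 10, Vic), (1984, Gamma, 24, eng, Eve, 21, 11, Fay), (1984, Helix, 26, qa, Eve, 21, 10, Vic), (1984, Helix, 26, qa, Eve, 21, 11, Fay), (2005, Alpha, 37, p1, Cal, 5, 25, Ivy), (2005, Alpha, 37, p1, Uma, 18, 25, Ivy), (2005, Beta, 21, k2, Cal, 5, 25, Ivy), (2005, Beta, 21, k2, Uma, 18, 25, Ivy), (2005, Lyra, 25, qa, Cal, 5, 25, Ivy), (2005, Lyra, 25, qa, Uma, 18, 25, Ivy)}
Apply σ_{genre != eng}; surviving tuples: {(1984, Beta, 17, rd, Eve, 21, 10, Vic), (1984, Beta, 17, rd, Eve, 21, 11, Fay), (1984, Echo, 21, p2, Eve, 21, 10, Vic), (1984, Echo, 21, p2, Eve, 21, 11, Fay), (1984, Helix, 26, qa, Eve, 21, 10, Vic), (1984, Helix, 26, qa, Eve, 21, 11, Fay), (2005, Alpha, 37, p1, Cal, 5, 25, Ivy), (2005, Alpha, 37, p1, Uma, 18, 25, Ivy), (2005, Beta, 21, k2, Cal, 5, 25, Ivy), (2005, Beta, 21, k2, Uma, 18, 25, Ivy), (2005, Lyra, 25, qa, Cal, 5, 25, Ivy), (2005, Lyra, 25, qa, Uma, 18, 25, Ivy)}
Apply σ_{aname = Eve}; surviving tuples: {(1984, Beta, 17, rd, Eve, 21, 10, Vic), (1984, Beta, 17, rd, Eve, 21, 11, Fay), (1984, Echo, 21, p2, Eve, 21, 10, Vic), (1984, Echo, 21, p2, Eve, 21, 11, Fay), (1984, Helix, 26, qa, Eve, 21, 10, Vic), (1984, Helix, 26, qa, Eve, 21, 11, Fay)}
Projecting to title, year, mname: {(Beta, 1984, Fay), (Beta, 1984, Vic), (Echo, 1984, Fay), (Echo, 1984, Vic), (Helix, 1984, Fay), (Helix, 1984, Vic)}

{(Beta, 1984, Fay), (Beta, 1984, Vic), (Echo, 1984, Fay), (Echo, 1984, Vic), (Helix, 1984, Fay), (Helix, 1984, Vic)}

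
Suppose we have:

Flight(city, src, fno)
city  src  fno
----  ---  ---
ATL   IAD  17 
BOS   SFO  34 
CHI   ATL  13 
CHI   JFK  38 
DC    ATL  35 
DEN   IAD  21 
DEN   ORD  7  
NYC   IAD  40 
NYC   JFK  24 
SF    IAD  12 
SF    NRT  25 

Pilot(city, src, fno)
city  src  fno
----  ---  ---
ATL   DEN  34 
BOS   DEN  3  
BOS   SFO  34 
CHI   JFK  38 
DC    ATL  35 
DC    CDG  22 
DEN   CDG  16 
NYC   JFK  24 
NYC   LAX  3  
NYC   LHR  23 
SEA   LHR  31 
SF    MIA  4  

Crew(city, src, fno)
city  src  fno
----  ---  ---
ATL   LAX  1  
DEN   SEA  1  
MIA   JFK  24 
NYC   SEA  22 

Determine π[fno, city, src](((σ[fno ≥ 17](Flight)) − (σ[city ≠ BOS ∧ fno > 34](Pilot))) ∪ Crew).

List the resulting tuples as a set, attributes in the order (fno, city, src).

Apply σ_{fno ≥ 17}; surviving tuples: {(ATL, IAD, 17), (BOS, SFO, 34), (CHI, JFK, 38), (DC, ATL, 35), (DEN, IAD, 21), (NYC, IAD, 40), (NYC, JFK, 24), (SF, NRT, 25)}
Apply σ_{city ≠ BOS ∧ fno > 34}; surviving tuples: {(CHI, JFK, 38), (DC, ATL, 35)}
Difference: {(ATL, IAD, 17), (BOS, SFO, 34), (CHI, JFK, 38), (DC, ATL, 35), (DEN, IAD, 21), (NYC, IAD, 40), (NYC, JFK, 24), (SF, NRT, 25)} with {(CHI, JFK, 38), (DC, ATL, 35)} → {(ATL, IAD, 17), (BOS, SFO, 34), (DEN, IAD, 21), (NYC, IAD, 40), (NYC, JFK, 24), (SF, NRT, 25)}
Union: {(ATL, IAD, 17), (BOS, SFO, 34), (DEN, IAD, 21), (NYC, IAD, 40), (NYC, JFK, 24), (SF, NRT, 25)} with {(ATL, LAX, 1), (DEN, SEA, 1), (MIA, JFK, 24), (NYC, SEA, 22)} → {(ATL, IAD, 17), (ATL, LAX, 1), (BOS, SFO, 34), (DEN, IAD, 21), (DEN, SEA, 1), (MIA, JFK, 24), (NYC, IAD, 40), (NYC, JFK, 24), (NYC, SEA, 22), (SF, NRT, 25)}
π_{fno, city, src} gives {(1, ATL, LAX), (1, DEN, SEA), (17, ATL, IAD), (21, DEN, IAD), (22, NYC, SEA), (24, MIA, JFK), (24, NYC, JFK), (25, SF, NRT), (34, BOS, SFO), (40, NYC, IAD)}.

{(1, ATL, LAX), (1, DEN, SEA), (17, ATL, IAD), (21, DEN, IAD), (22, NYC, SEA), (24, MIA, JFK), (24, NYC, JFK), (25, SF, NRT), (34, BOS, SFO), (40, NYC, IAD)}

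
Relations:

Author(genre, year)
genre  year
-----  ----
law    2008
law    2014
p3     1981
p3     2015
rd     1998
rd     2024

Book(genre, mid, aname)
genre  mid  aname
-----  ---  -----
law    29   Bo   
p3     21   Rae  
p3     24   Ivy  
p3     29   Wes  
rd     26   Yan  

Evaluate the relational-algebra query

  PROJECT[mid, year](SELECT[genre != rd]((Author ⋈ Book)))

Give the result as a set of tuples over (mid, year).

{(21, 1981), (21, 2015), (24, 1981), (24, 2015), (29, 1981), (29, 2008), (29, 2014), (29, 2015)}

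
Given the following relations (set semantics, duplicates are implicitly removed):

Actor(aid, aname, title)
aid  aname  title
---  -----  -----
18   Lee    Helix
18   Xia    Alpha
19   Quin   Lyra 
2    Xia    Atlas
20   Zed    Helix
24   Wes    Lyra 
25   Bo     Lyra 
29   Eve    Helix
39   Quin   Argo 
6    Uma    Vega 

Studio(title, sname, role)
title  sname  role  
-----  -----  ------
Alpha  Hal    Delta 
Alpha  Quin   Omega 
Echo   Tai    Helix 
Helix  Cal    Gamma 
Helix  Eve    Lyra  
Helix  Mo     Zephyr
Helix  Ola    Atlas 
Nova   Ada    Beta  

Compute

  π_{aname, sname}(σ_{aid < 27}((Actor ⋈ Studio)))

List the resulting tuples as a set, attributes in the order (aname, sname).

Joining Actor and Studio on title yields {(18, Lee, Helix, Cal, Gamma), (18, Lee, Helix, Eve, Lyra), (18, Lee, Helix, Mo, Zephyr), (18, Lee, Helix, Ola, Atlas), (18, Xia, Alpha, Hal, Delta), (18, Xia, Alpha, Quin, Omega), (20, Zed, Helix, Cal, Gamma), (20, Zed, Helix, Eve, Lyra), (20, Zed, Helix, Mo, Zephyr), (20, Zed, Helix, Ola, Atlas), (29, Eve, Helix, Cal, Gamma), (29, Eve, Helix, Eve, Lyra), (29, Eve, Helix, Mo, Zephyr), (29, Eve, Helix, Ola, Atlas)}.
Filtering on aid < 27 leaves {(18, Lee, Helix, Cal, Gamma), (18, Lee, Helix, Eve, Lyra), (18, Lee, Helix, Mo, Zephyr), (18, Lee, Helix, Ola, Atlas), (18, Xia, Alpha, Hal, Delta), (18, Xia, Alpha, Quin, Omega), (20, Zed, Helix, Cal, Gamma), (20, Zed, Helix, Eve, Lyra), (20, Zed, Helix, Mo, Zephyr), (20, Zed, Helix, Ola, Atlas)}.
π[aname, sname]: project onto (aname, sname) → {(Lee, Cal), (Lee, Eve), (Lee, Mo), (Lee, Ola), (Xia, Hal), (Xia, Quin), (Zed, Cal), (Zed, Eve), (Zed, Mo), (Zed, Ola)}

{(Lee, Cal), (Lee, Eve), (Lee, Mo), (Lee, Ola), (Xia, Hal), (Xia, Quin), (Zed, Cal), (Zed, Eve), (Zed, Mo), (Zed, Ola)}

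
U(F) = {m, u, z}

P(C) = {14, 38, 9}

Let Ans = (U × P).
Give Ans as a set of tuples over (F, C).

{(m, 14), (m, 38), (m, 9), (u, 14), (u, 38), (u, 9), (z, 14), (z, 38), (z, 9)}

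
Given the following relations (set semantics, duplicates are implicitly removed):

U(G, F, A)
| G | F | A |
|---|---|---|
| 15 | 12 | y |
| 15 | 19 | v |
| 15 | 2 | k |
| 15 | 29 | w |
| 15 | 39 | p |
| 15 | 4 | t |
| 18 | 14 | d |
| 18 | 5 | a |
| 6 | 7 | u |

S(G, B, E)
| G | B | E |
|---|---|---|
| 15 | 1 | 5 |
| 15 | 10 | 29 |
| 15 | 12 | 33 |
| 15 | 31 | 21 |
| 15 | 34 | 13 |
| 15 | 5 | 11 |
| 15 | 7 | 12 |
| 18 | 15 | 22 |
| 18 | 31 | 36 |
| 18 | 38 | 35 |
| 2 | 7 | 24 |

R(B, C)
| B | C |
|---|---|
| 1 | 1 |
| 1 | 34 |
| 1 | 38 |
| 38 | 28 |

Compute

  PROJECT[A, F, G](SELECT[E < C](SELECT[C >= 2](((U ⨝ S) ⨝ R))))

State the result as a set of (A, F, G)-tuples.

{(k, 2, 15), (p, 39, 15), (t, 4, 15), (v, 19, 15), (w, 29, 15), (y, 12, 15)}

U ⋈ S (natural join on G): {(15, 12, y, 1, 5), (15, 12, y, 10, 29), (15, 12, y, 12, 33), (15, 12, y, 31, 21), (15, 12, y, 34, 13), (15, 12, y, 5, 11), (15, 12, y, 7, 12), (15, 19, v, 1, 5), (15, 19, v, 10, 29), (15, 19, v, 12, 33), (15, 19, v, 31, 21), (15, 19, v, 34, 13), (15, 19, v, 5, 11), (15, 19, v, 7, 12), (15, 2, k, 1, 5), (15, 2, k, 10, 29), (15, 2, k, 12, 33), (15, 2, k, 31, 21), (15, 2, k, 34, 13), (15, 2, k, 5, 11), (15, 2, k, 7, 12), (15, 29, w, 1, 5), (15, 29, w, 10, 29), (15, 29, w, 12, 33), (15, 29, w, 31, 21), (15, 29, w, 34, 13), (15, 29, w, 5, 11), (15, 29, w, 7, 12), (15, 39, p, 1, 5), (15, 39, p, 10, 29), (15, 39, p, 12, 33), (15, 39, p, 31, 21), (15, 39, p, 34, 13), (15, 39, p, 5, 11), (15, 39, p, 7, 12), (15, 4, t, 1, 5), (15, 4, t, 10, 29), (15, 4, t, 12, 33), (15, 4, t, 31, 21), (15, 4, t, 34, 13), (15, 4, t, 5, 11), (15, 4, t, 7, 12), (18, 14, d, 15, 22), (18, 14, d, 31, 36), (18, 14, d, 38, 35), (18, 5, a, 15, 22), (18, 5, a, 31, 36), (18, 5, a, 38, 35)}
(U ⨝ S) ⋈ R (natural join on B): {(15, 12, y, 1, 5, 1), (15, 12, y, 1, 5, 34), (15, 12, y, 1, 5, 38), (15, 19, v, 1, 5, 1), (15, 19, v, 1, 5, 34), (15, 19, v, 1, 5, 38), (15, 2, k, 1, 5, 1), (15, 2, k, 1, 5, 34), (15, 2, k, 1, 5, 38), (15, 29, w, 1, 5, 1), (15, 29, w, 1, 5, 34), (15, 29, w, 1, 5, 38), (15, 39, p, 1, 5, 1), (15, 39, p, 1, 5, 34), (15, 39, p, 1, 5, 38), (15, 4, t, 1, 5, 1), (15, 4, t, 1, 5, 34), (15, 4, t, 1, 5, 38), (18, 14, d, 38, 35, 28), (18, 5, a, 38, 35, 28)}
Selection C >= 2: {(15, 12, y, 1, 5, 34), (15, 12, y, 1, 5, 38), (15, 19, v, 1, 5, 34), (15, 19, v, 1, 5, 38), (15, 2, k, 1, 5, 34), (15, 2, k, 1, 5, 38), (15, 29, w, 1, 5, 34), (15, 29, w, 1, 5, 38), (15, 39, p, 1, 5, 34), (15, 39, p, 1, 5, 38), (15, 4, t, 1, 5, 34), (15, 4, t, 1, 5, 38), (18, 14, d, 38, 35, 28), (18, 5, a, 38, 35, 28)}
Selection E < C: {(15, 12, y, 1, 5, 34), (15, 12, y, 1, 5, 38), (15, 19, v, 1, 5, 34), (15, 19, v, 1, 5, 38), (15, 2, k, 1, 5, 34), (15, 2, k, 1, 5, 38), (15, 29, w, 1, 5, 34), (15, 29, w, 1, 5, 38), (15, 39, p, 1, 5, 34), (15, 39, p, 1, 5, 38), (15, 4, t, 1, 5, 34), (15, 4, t, 1, 5, 38)}
Projecting to A, F, G (6 duplicate(s) eliminated): {(k, 2, 15), (p, 39, 15), (t, 4, 15), (v, 19, 15), (w, 29, 15), (y, 12, 15)}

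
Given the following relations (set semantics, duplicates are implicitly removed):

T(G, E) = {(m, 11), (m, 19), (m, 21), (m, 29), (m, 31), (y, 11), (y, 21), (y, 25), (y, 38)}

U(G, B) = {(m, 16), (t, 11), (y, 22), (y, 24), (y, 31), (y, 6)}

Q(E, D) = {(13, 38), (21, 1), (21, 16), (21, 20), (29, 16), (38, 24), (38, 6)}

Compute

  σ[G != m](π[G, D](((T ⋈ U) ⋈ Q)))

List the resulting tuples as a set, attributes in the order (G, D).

Joining T and U on G yields {(m, 11, 16), (m, 19, 16), (m, 21, 16), (m, 29, 16), (m, 31, 16), (y, 11, 22), (y, 11, 24), (y, 11, 31), (y, 11, 6), (y, 21, 22), (y, 21, 24), (y, 21, 31), (y, 21, 6), (y, 25, 22), (y, 25, 24), (y, 25, 31), (y, 25, 6), (y, 38, 22), (y, 38, 24), (y, 38, 31), (y, 38, 6)}.
Joining (T ⋈ U) and Q on E yields {(m, 21, 16, 1), (m, 21, 16, 16), (m, 21, 16, 20), (m, 29, 16, 16), (y, 21, 22, 1), (y, 21, 22, 16), (y, 21, 22, 20), (y, 21, 24, 1), (y, 21, 24, 16), (y, 21, 24, 20), (y, 21, 31, 1), (y, 21, 31, 16), (y, 21, 31, 20), (y, 21, 6, 1), (y, 21, 6, 16), (y, 21, 6, 20), (y, 38, 22, 24), (y, 38, 22, 6), (y, 38, 24, 24), (y, 38, 24, 6), (y, 38, 31, 24), (y, 38, 31, 6), (y, 38, 6, 24), (y, 38, 6, 6)}.
π_{G, D} gives {(m, 1), (m, 16), (m, 20), (y, 1), (y, 16), (y, 20), (y, 24), (y, 6)} (16 duplicate(s) eliminated).
σ[G != m]: keep tuples satisfying G != m → {(y, 1), (y, 16), (y, 20), (y, 24), (y, 6)}

{(y, 1), (y, 16), (y, 20), (y, 24), (y, 6)}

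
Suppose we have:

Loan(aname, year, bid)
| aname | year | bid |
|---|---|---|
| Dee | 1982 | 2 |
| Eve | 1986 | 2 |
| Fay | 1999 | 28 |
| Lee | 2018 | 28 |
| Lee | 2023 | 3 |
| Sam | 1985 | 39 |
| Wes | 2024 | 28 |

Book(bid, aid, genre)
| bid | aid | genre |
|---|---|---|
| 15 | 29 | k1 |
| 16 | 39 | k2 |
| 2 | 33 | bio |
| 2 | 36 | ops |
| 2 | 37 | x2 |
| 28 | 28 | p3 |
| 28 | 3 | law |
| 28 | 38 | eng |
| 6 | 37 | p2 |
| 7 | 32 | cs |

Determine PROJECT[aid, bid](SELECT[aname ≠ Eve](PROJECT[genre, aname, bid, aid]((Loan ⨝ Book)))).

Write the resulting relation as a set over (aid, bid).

{(28, 28), (3, 28), (33, 2), (36, 2), (37, 2), (38, 28)}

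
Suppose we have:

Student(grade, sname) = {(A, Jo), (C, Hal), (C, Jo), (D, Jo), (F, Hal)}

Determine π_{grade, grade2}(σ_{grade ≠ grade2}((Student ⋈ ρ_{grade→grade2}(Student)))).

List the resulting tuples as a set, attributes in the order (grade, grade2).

{(A, C), (A, D), (C, A), (C, D), (C, F), (D, A), (D, C), (F, C)}

ρ[grade→grade2]: schema becomes (grade2, sname); tuples unchanged.
Student ⋈ ρ_{grade→grade2}(Student) (natural join on sname): {(A, Jo, A), (A, Jo, C), (A, Jo, D), (C, Hal, C), (C, Hal, F), (C, Jo, A), (C, Jo, C), (C, Jo, D), (D, Jo, A), (D, Jo, C), (D, Jo, D), (F, Hal, C), (F, Hal, F)}
Apply σ_{grade ≠ grade2}; surviving tuples: {(A, Jo, C), (A, Jo, D), (C, Hal, F), (C, Jo, A), (C, Jo, D), (D, Jo, A), (D, Jo, C), (F, Hal, C)}
π[grade, grade2]: project onto (grade, grade2) → {(A, C), (A, D), (C, A), (C, D), (C, F), (D, A), (D, C), (F, C)}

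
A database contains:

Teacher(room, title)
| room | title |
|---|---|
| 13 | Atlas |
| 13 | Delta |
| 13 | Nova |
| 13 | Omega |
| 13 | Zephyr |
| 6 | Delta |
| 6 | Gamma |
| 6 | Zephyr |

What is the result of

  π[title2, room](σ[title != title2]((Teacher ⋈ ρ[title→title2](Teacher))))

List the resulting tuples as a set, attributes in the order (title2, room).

ρ[title→title2]: schema becomes (room, title2); tuples unchanged.
Natural join on room: {(13, Atlas, Atlas), (13, Atlas, Delta), (13, Atlas, Nova), (13, Atlas, Omega), (13, Atlas, Zephyr), (13, Delta, Atlas), (13, Delta, Delta), (13, Delta, Nova), (13, Delta, Omega), (13, Delta, Zephyr), (13, Nova, Atlas), (13, Nova, Delta), (13, Nova, Nova), (13, Nova, Omega), (13, Nova, Zephyr), (13, Omega, Atlas), (13, Omega, Delta), (13, Omega, Nova), (13, Omega, Omega), (13, Omega, Zephyr), (13, Zephyr, Atlas), (13, Zephyr, Delta), (13, Zephyr, Nova), (13, Zephyr, Omega), (13, Zephyr, Zephyr), (6, Delta, Delta), (6, Delta, Gamma), (6, Delta, Zephyr), (6, Gamma, Delta), (6, Gamma, Gamma), (6, Gamma, Zephyr), (6, Zephyr, Delta), (6, Zephyr, Gamma), (6, Zephyr, Zephyr)}
Apply σ_{title != title2}; surviving tuples: {(13, Atlas, Delta), (13, Atlas, Nova), (13, Atlas, Omega), (13, Atlas, Zephyr), (13, Delta, Atlas), (13, Delta, Nova), (13, Delta, Omega), (13, Delta, Zephyr), (13, Nova, Atlas), (13, Nova, Delta), (13, Nova, Omega), (13, Nova, Zephyr), (13, Omega, Atlas), (13, Omega, Delta), (13, Omega, Nova), (13, Omega, Zephyr), (13, Zephyr, Atlas), (13, Zephyr, Delta), (13, Zephyr, Nova), (13, Zephyr, Omega), (6, Delta, Gamma), (6, Delta, Zephyr), (6, Gamma, Delta), (6, Gamma, Zephyr), (6, Zephyr, Delta), (6, Zephyr, Gamma)}
π[title2, room]: project onto (title2, room) (18 duplicate(s) eliminated) → {(Atlas, 13), (Delta, 13), (Delta, 6), (Gamma, 6), (Nova, 13), (Omega, 13), (Zephyr, 13), (Zephyr, 6)}

{(Atlas, 13), (Delta, 13), (Delta, 6), (Gamma, 6), (Nova, 13), (Omega, 13), (Zephyr, 13), (Zephyr, 6)}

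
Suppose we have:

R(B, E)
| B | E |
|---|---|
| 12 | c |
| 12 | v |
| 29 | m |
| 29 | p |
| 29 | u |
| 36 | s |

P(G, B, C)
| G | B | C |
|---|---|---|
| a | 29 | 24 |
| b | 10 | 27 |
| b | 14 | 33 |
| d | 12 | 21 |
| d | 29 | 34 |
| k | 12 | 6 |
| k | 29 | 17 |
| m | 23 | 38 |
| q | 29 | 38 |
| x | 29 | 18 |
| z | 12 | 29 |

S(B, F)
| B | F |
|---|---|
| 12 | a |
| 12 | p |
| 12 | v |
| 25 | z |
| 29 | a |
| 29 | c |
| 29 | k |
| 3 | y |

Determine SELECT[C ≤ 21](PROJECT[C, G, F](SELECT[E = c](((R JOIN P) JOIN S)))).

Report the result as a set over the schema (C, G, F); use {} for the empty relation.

{(21, d, a), (21, d, p), (21, d, v), (6, k, a), (6, k, p), (6, k, v)}

R ⋈ P (natural join on B): {(12, c, d, 21), (12, c, k, 6), (12, c, z, 29), (12, v, d, 21), (12, v, k, 6), (12, v, z, 29), (29, m, a, 24), (29, m, d, 34), (29, m, k, 17), (29, m, q, 38), (29, m, x, 18), (29, p, a, 24), (29, p, d, 34), (29, p, k, 17), (29, p, q, 38), (29, p, x, 18), (29, u, a, 24), (29, u, d, 34), (29, u, k, 17), (29, u, q, 38), (29, u, x, 18)}
(R JOIN P) ⋈ S (natural join on B): {(12, c, d, 21, a), (12, c, d, 21, p), (12, c, d, 21, v), (12, c, k, 6, a), (12, c, k, 6, p), (12, c, k, 6, v), (12, c, z, 29, a), (12, c, z, 29, p), (12, c, z, 29, v), (12, v, d, 21, a), (12, v, d, 21, p), (12, v, d, 21, v), (12, v, k, 6, a), (12, v, k, 6, p), (12, v, k, 6, v), (12, v, z, 29, a), (12, v, z, 29, p), (12, v, z, 29, v), (29, m, a, 24, a), (29, m, a, 24, c), (29, m, a, 24, k), (29, m, d, 34, a), (29, m, d, 34, c), (29, m, d, 34, k), (29, m, k, 17, a), (29, m, k, 17, c), (29, m, k, 17, k), (29, m, q, 38, a), (29, m, q, 38, c), (29, m, q, 38, k), (29, m, x, 18, a), (29, m, x, 18, c), (29, m, x, 18, k), (29, p, a, 24, a), (29, p, a, 24, c), (29, p, a, 24, k), (29, p, d, 34, a), (29, p, d, 34, c), (29, p, d, 34, k), (29, p, k, 17, a), (29, p, k, 17, c), (29, p, k, 17, k), (29, p, q, 38, a), (29, p, q, 38, c), (29, p, q, 38, k), (29, p, x, 18, a), (29, p, x, 18, c), (29, p, x, 18, k), (29, u, a, 24, a), (29, u, a, 24, c), (29, u, a, 24, k), (29, u, d, 34, a), (29, u, d, 34, c), (29, u, d, 34, k), (29, u, k, 17, a), (29, u, k, 17, c), (29, u, k, 17, k), (29, u, q, 38, a), (29, u, q, 38, c), (29, u, q, 38, k), (29, u, x, 18, a), (29, u, x, 18, c), (29, u, x, 18, k)}
σ[E = c]: keep tuples satisfying E = c → {(12, c, d, 21, a), (12, c, d, 21, p), (12, c, d, 21, v), (12, c, k, 6, a), (12, c, k, 6, p), (12, c, k, 6, v), (12, c, z, 29, a), (12, c, z, 29, p), (12, c, z, 29, v)}
Projecting to C, G, F: {(21, d, a), (21, d, p), (21, d, v), (29, z, a), (29, z, p), (29, z, v), (6, k, a), (6, k, p), (6, k, v)}
σ[C ≤ 21]: keep tuples satisfying C ≤ 21 → {(21, d, a), (21, d, p), (21, d, v), (6, k, a), (6, k, p), (6, k, v)}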